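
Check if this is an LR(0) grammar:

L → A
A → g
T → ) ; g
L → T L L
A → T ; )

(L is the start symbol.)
Yes, the grammar is LR(0)

A grammar is LR(0) if no state in the canonical LR(0) collection has:
  - both a shift item (dot before a terminal) and a complete item (shift-reduce conflict), or
  - two or more complete items (reduce-reduce conflict; the accept item [L' → L .] counts as a complete item here).

Augment with L' → L and build the canonical LR(0) collection (I0 = CLOSURE({[L' → . L]}), then GOTO on every symbol after a dot until no new states appear). It has 12 states:
  I0: { [A → . T ; )], [A → . g], [L → . A], [L → . T L L], [L' → . L], [T → . ) ; g] }  — shift
  I1: { [T → ) . ; g] }  — shift
  I2: { [L → A .] }  — reduce
  I3: { [L' → L .] }  — accept
  I4: { [A → . T ; )], [A → . g], [A → T . ; )], [L → . A], [L → . T L L], [L → T . L L], [T → . ) ; g] }  — shift
  I5: { [A → g .] }  — reduce
  I6: { [A → T ; . )] }  — shift
  I7: { [A → . T ; )], [A → . g], [L → . A], [L → . T L L], [L → T L . L], [T → . ) ; g] }  — shift
  I8: { [L → T L L .] }  — reduce
  I9: { [A → T ; ) .] }  — reduce
  I10: { [T → ) ; . g] }  — shift
  I11: { [T → ) ; g .] }  — reduce

Every state is either a pure shift/goto state or contains exactly one complete item and nothing to shift — no conflicts. The grammar is LR(0).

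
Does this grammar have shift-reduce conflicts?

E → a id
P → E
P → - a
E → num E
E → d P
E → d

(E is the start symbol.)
A shift-reduce conflict occurs when an LR(0) state has both:
  - a complete (reduce) item [A → α .] (dot at the end), and
  - a shift item [B → β . c γ] (dot before a terminal).

Augment with E' → E and build the canonical LR(0) collection (I0 = CLOSURE({[E' → . E]}), then GOTO on every symbol after a dot until no new states appear). It has 11 states:
  I0: { [E → . a id], [E → . d P], [E → . d], [E → . num E], [E' → . E] }  — shift
  I1: { [E' → E .] }  — accept
  I2: { [E → a . id] }  — shift
  I3: { [E → . a id], [E → . d P], [E → . d], [E → . num E], [E → d . P], [E → d .], [P → . - a], [P → . E] }  — shift, reduce
  I4: { [E → . a id], [E → . d P], [E → . d], [E → . num E], [E → num . E] }  — shift
  I5: { [E → num E .] }  — reduce
  I6: { [P → - . a] }  — shift
  I7: { [P → E .] }  — reduce
  I8: { [E → d P .] }  — reduce
  I9: { [P → - a .] }  — reduce
  I10: { [E → a id .] }  — reduce

I3 contains reduce item [E → d .] and shift items [E → . a id], [E → . d], [E → . d P], [E → . num E], [P → . - a] — shift-reduce conflict.

Answer: Yes — I3: [E → d .] vs [E → . a id]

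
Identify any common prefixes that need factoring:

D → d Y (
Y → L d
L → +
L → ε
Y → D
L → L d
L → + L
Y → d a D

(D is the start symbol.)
Left-factoring is needed when two productions for the same non-terminal
share a common prefix on the right-hand side.

Productions for Y:
  Y → L d
  Y → D
  Y → d a D
Productions for L:
  L → +
  L → ε
  L → L d
  L → + L

Found common prefix '+' in productions for L

Answer: Yes, L has productions with common prefix '+'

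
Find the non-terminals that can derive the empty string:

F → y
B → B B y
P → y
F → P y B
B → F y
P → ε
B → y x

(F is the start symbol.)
{ 'P' }

ε-productions: P → ε
So P is immediately nullable.
No further non-terminal can be added: every production for the remaining non-terminals contains a terminal or a non-nullable non-terminal.
Nullable = { 'P' }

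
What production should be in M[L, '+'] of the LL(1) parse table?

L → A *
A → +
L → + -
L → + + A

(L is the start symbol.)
To find M[L, '+'], we find productions for L where '+' is in the predict set (PREDICT(N → α) = (FIRST(α) \ {ε}) ∪ (FOLLOW(N) if α ⇒* ε)).

Relevant sets:
  FIRST(A) = { '+' }

L → A *: PREDICT = { '+' }
  '+' is in predict set, so this production goes in M[L, '+']
L → + -: PREDICT = { '+' }
  '+' is in predict set, so this production goes in M[L, '+']
L → + + A: PREDICT = { '+' }
  '+' is in predict set, so this production goes in M[L, '+']

M[L, '+'] = L → A *, L → + -, L → + + A  (a multiply-defined cell — the grammar is not LL(1))

Answer: L → A *, L → + -, L → + + A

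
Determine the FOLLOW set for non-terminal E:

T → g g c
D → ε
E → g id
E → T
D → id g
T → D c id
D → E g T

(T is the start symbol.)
In D → E g T: E is followed by g T, add FIRST(g T) \ {ε} = { 'g' }

Taking the union: FOLLOW(E) = { 'g' }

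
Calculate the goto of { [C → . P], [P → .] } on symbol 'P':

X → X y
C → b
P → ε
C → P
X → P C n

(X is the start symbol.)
{ [C → P .] }

GOTO(I, 'P') = CLOSURE({ [A → αX.β] : [A → α.Xβ] ∈ I, X = 'P' })

Items with dot before 'P', with the dot advanced:
  [C → . P] → [C → P .]
Closure adds nothing (no advanced item has the dot before a non-terminal).

GOTO = { [C → P .] }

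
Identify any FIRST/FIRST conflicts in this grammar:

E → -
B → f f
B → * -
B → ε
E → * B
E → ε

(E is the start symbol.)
No FIRST/FIRST conflicts.

A FIRST/FIRST conflict occurs when two productions N → α and N → β for the same non-terminal have FIRST(α) ∩ FIRST(β) ≠ ∅ (with ε ∈ FIRST of a nullable right-hand side, so two nullable alternatives also conflict).

Productions for E:
  E → -: FIRST = { '-' }
  E → * B: FIRST = { '*' }
  E → ε: FIRST = { ε }
Productions for B:
  B → f f: FIRST = { 'f' }
  B → * -: FIRST = { '*' }
  B → ε: FIRST = { ε }

All alternatives of each non-terminal have pairwise disjoint FIRST sets.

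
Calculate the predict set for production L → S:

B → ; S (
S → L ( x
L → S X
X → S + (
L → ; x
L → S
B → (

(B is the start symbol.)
{ ';' }

PREDICT(L → S) = (FIRST(RHS) \ {ε}) ∪ (FOLLOW(L) if ε ∈ FIRST(RHS), i.e. RHS ⇒* ε)
FIRST(S) = { ';' }
FIRST(S) = { ';' }
ε ∉ FIRST(S), so FOLLOW(L) is not added.
PREDICT(L → S) = { ';' }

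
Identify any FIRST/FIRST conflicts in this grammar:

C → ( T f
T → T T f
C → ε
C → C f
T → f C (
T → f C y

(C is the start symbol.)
Yes. C → '(' T f / C → C f on { '(' }; T → T T f / T → f C '(' on { 'f' }; T → T T f / T → f C y on { 'f' }; T → f C '(' / T → f C y on { 'f' }

FIRST sets of the non-terminals at (or reachable through a nullable prefix from) the front of some alternative:
  FIRST(C) = { '(', 'f', ε }
  FIRST(T) = { 'f' }

Productions for C:
  C → ( T f: FIRST = { '(' }
  C → ε: FIRST = { ε }
  C → C f: FIRST = { '(', 'f' }
Productions for T:
  T → T T f: FIRST = { 'f' }
  T → f C (: FIRST = { 'f' }
  T → f C y: FIRST = { 'f' }

Conflict for C: C → ( T f and C → C f
  Overlap: { '(' }
Conflict for T: T → T T f and T → f C (
  Overlap: { 'f' }
Conflict for T: T → T T f and T → f C y
  Overlap: { 'f' }
Conflict for T: T → f C ( and T → f C y
  Overlap: { 'f' }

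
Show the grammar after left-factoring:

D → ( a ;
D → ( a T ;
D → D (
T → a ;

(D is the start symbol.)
Left-factoring transforms A → αβ₁ | αβ₂ into A → αA' and A' → β₁ | β₂
(α is the longest common prefix among the alternatives). Repeat until
no nonterminal has two alternatives with a common prefix.

Round 1: D has alternatives sharing prefix '( a'. Introduce D': D → ( a D'
  Add: D' → ;
  Add: D' → T ;

No remaining common prefixes — done.

Resulting grammar:
D → ( a D'
D' → ;
D' → T ;
D → D (
T → a ;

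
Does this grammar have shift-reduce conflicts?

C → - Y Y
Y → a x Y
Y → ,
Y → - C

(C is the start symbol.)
No shift-reduce conflicts

Augment with C' → C and build the canonical LR(0) collection (I0 = CLOSURE({[C' → . C]}), then GOTO on every symbol after a dot until no new states appear). It has 11 states:
  I0: { [C → . - Y Y], [C' → . C] }  — shift
  I1: { [C → - . Y Y], [Y → . ,], [Y → . - C], [Y → . a x Y] }  — shift
  I2: { [C' → C .] }  — accept
  I3: { [Y → , .] }  — reduce
  I4: { [C → . - Y Y], [Y → - . C] }  — shift
  I5: { [C → - Y . Y], [Y → . ,], [Y → . - C], [Y → . a x Y] }  — shift
  I6: { [Y → a . x Y] }  — shift
  I7: { [Y → . ,], [Y → . - C], [Y → . a x Y], [Y → a x . Y] }  — shift
  I8: { [Y → a x Y .] }  — reduce
  I9: { [C → - Y Y .] }  — reduce
  I10: { [Y → - C .] }  — reduce

No state contains both a complete item and a shift item.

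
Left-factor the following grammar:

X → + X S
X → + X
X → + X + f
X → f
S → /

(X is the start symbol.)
Left-factoring transforms A → αβ₁ | αβ₂ into A → αA' and A' → β₁ | β₂
(α is the longest common prefix among the alternatives). Repeat until
no nonterminal has two alternatives with a common prefix.

Round 1: X has alternatives sharing prefix '+ X'. Introduce X': X → + X X'
  Add: X' → S
  Add: X' → ε
  Add: X' → + f

No remaining common prefixes — done.

Resulting grammar:
X → + X X'
X' → S
X' → ε
X' → + f
X → f
S → /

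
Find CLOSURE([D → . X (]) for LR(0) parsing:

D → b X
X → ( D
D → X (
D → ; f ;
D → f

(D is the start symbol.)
To compute CLOSURE, for each item [A → α.Bβ] where B is a non-terminal, add [B → .γ] for all productions B → γ; repeat for the newly added items until nothing changes.

Start with: [D → . X (]
  [D → . X (] has the dot before X: add [X → . ( D]
No further items can be added.

CLOSURE = { [D → . X (], [X → . ( D] }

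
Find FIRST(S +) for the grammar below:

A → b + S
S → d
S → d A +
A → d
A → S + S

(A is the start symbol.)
FIRST sets of the non-terminals involved (from the grammar, by fixed-point iteration):
  FIRST(S) = { 'd' }

To compute FIRST(S +), process the symbols left to right:
Symbol S is a non-terminal. Add FIRST(S) \ {ε} = { 'd' }
S is not nullable (ε ∉ FIRST(S)), so stop here.
FIRST(S +) = { 'd' }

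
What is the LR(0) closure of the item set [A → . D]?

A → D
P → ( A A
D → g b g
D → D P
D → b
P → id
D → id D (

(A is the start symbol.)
Start with: [A → . D]
  [A → . D] has the dot before D: add [D → . g b g], [D → . D P], [D → . b], [D → . id D (]
No further items can be added.

CLOSURE = { [A → . D], [D → . D P], [D → . b], [D → . g b g], [D → . id D (] }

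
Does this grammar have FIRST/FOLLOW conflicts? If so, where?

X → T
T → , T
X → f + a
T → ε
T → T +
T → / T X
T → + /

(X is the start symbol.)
Yes. X → f '+' a with FOLLOW(X) on { 'f' }; T → ',' T with FOLLOW(T) on { ',' }; T → T '+' with FOLLOW(T) on { '+', ',', '/' }; T → '/' T X with FOLLOW(T) on { '/' }; T → '+' '/' with FOLLOW(T) on { '+' }

A FIRST/FOLLOW conflict occurs when a non-terminal N has a nullable alternative N → β (β ⇒* ε) and another alternative N → α with FIRST(α) ∩ FOLLOW(N) ≠ ∅: on such a lookahead the parser cannot decide between expanding α and letting N vanish via β.

Nullable non-terminals: T, X.
FIRST sets used below: FIRST(T) = { '+', ',', '/', ε }

T: nullable alternative(s) T → ε; FOLLOW(T) = { $, '+', ',', '/', 'f' }
  T → , T: FIRST \ {ε} = { ',' } — overlaps FOLLOW(T) on { ',' }: CONFLICT
  T → ε: FIRST \ {ε} = { } — this is the only nullable alternative, skip
  T → T +: FIRST \ {ε} = { '+', ',', '/' } — overlaps FOLLOW(T) on { '+', ',', '/' }: CONFLICT
  T → / T X: FIRST \ {ε} = { '/' } — overlaps FOLLOW(T) on { '/' }: CONFLICT
  T → + /: FIRST \ {ε} = { '+' } — overlaps FOLLOW(T) on { '+' }: CONFLICT

X: nullable alternative(s) X → T; FOLLOW(X) = { $, '+', ',', '/', 'f' }
  X → T: FIRST \ {ε} = { '+', ',', '/' } — this is the only nullable alternative, skip
  X → f + a: FIRST \ {ε} = { 'f' } — overlaps FOLLOW(X) on { 'f' }: CONFLICT

So the grammar has 5 FIRST/FOLLOW conflicts (marked CONFLICT above).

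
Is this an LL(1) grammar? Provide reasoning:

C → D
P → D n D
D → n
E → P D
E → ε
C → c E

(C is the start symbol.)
Yes, the grammar is LL(1).

Relevant sets:
  FIRST(D) = { 'n' }
  FIRST(P) = { 'n' }
  FOLLOW(E) = { $ }

For C:
  PREDICT(C → D) = { 'n' }
  PREDICT(C → c E) = { 'c' }
For E:
  PREDICT(E → P D) = { 'n' }
  PREDICT(E → ε) = { $ }
P, D have a single production, so nothing to check there.

All predict sets are disjoint. The grammar IS LL(1).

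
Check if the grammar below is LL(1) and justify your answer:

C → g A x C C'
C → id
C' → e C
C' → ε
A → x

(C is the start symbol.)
No. Predict set conflict for C': { 'e' }

A grammar is LL(1) if for each non-terminal N with multiple productions, the predict sets of those productions are pairwise disjoint, where PREDICT(N → α) = (FIRST(α) \ {ε}) ∪ (FOLLOW(N) if α ⇒* ε).

Relevant sets:
  FOLLOW(C') = { $, 'e' }

For C:
  PREDICT(C → g A x C C') = { 'g' }
  PREDICT(C → id) = { 'id' }
For C':
  PREDICT(C' → e C) = { 'e' }
  PREDICT(C' → ε) = { $, 'e' }
A has a single production, so nothing to check there.

Conflict found: Predict set conflict for C': { 'e' }
The grammar is NOT LL(1).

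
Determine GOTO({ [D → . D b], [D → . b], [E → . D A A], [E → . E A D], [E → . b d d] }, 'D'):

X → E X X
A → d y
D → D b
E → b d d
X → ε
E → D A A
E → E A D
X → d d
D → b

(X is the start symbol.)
GOTO(I, 'D') = CLOSURE({ [A → αX.β] : [A → α.Xβ] ∈ I, X = 'D' })

Items with dot before 'D', with the dot advanced:
  [D → . D b] → [D → D . b]
  [E → . D A A] → [E → D . A A]
Closure of the advanced items:
  [E → D . A A] has the dot before A: add [A → . d y]

GOTO = { [A → . d y], [D → D . b], [E → D . A A] }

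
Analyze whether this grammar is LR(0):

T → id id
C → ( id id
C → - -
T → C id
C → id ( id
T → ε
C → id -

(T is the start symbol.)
No. Shift-reduce conflict between [T → .] and [C → . ( id id]

A grammar is LR(0) if no state in the canonical LR(0) collection has:
  - both a shift item (dot before a terminal) and a complete item (shift-reduce conflict), or
  - two or more complete items (reduce-reduce conflict; the accept item [T' → T .] counts as a complete item here).

Augment with T' → T and build the canonical LR(0) collection (I0 = CLOSURE({[T' → . T]}), then GOTO on every symbol after a dot until no new states appear). It has 14 states:
  I0: { [C → . ( id id], [C → . - -], [C → . id ( id], [C → . id -], [T → . C id], [T → . id id], [T → .], [T' → . T] }  — shift, reduce
  I1: { [C → ( . id id] }  — shift
  I2: { [C → - . -] }  — shift
  I3: { [T → C . id] }  — shift
  I4: { [T' → T .] }  — accept
  I5: { [C → id . ( id], [C → id . -], [T → id . id] }  — shift
  I6: { [C → id ( . id] }  — shift
  I7: { [C → id - .] }  — reduce
  I8: { [T → id id .] }  — reduce
  I9: { [C → id ( id .] }  — reduce
  I10: { [T → C id .] }  — reduce
  I11: { [C → - - .] }  — reduce
  I12: { [C → ( id . id] }  — shift
  I13: { [C → ( id id .] }  — reduce

Conflict in state I0:
  Shift-reduce conflict between [T → .] and [C → . ( id id]
So the grammar is NOT LR(0).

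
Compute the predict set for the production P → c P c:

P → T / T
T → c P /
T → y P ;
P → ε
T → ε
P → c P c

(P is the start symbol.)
{ 'c' }

PREDICT(P → c P c) = (FIRST(RHS) \ {ε}) ∪ (FOLLOW(P) if ε ∈ FIRST(RHS), i.e. RHS ⇒* ε)
FIRST(c P c) = { 'c' }
ε ∉ FIRST(c P c), so FOLLOW(P) is not added.
PREDICT(P → c P c) = { 'c' }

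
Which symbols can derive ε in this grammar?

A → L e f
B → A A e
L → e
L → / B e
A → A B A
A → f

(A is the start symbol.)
None

There are no ε-productions, so no non-terminal can derive ε.
No non-terminals are nullable.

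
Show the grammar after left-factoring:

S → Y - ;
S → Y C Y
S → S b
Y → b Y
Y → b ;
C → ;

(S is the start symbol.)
Left-factoring transforms A → αβ₁ | αβ₂ into A → αA' and A' → β₁ | β₂
(α is the longest common prefix among the alternatives). Repeat until
no nonterminal has two alternatives with a common prefix.

Round 1: S has alternatives sharing prefix 'Y'. Introduce S': S → Y S'
  Add: S' → - ;
  Add: S' → C Y

Round 2: Y has alternatives sharing prefix 'b'. Introduce Y': Y → b Y'
  Add: Y' → Y
  Add: Y' → ;

No remaining common prefixes — done.

Resulting grammar:
S → Y S'
S' → - ;
S' → C Y
S → S b
Y → b Y'
Y' → Y
Y' → ;
C → ;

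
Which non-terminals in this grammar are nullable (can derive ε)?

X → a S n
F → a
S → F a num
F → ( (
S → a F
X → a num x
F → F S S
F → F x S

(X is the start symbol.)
There are no ε-productions, so no non-terminal can derive ε.
No non-terminals are nullable.

Answer: None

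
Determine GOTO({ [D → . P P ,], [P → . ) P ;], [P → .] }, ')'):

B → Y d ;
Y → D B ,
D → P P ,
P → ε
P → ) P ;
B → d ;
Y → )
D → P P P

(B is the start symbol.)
{ [P → ) . P ;], [P → . ) P ;], [P → .] }

GOTO(I, ')') = CLOSURE({ [A → αX.β] : [A → α.Xβ] ∈ I, X = ')' })

Items with dot before ')', with the dot advanced:
  [P → . ) P ;] → [P → ) . P ;]
Closure of the advanced items:
  [P → ) . P ;] has the dot before P: add [P → .], [P → . ) P ;]

GOTO = { [P → ) . P ;], [P → . ) P ;], [P → .] }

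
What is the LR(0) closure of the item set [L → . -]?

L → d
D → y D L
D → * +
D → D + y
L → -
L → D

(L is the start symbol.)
To compute CLOSURE, for each item [A → α.Bβ] where B is a non-terminal, add [B → .γ] for all productions B → γ; repeat for the newly added items until nothing changes.

Start with: [L → . -]
The dot precedes the terminal '-', so nothing is added.

CLOSURE = { [L → . -] }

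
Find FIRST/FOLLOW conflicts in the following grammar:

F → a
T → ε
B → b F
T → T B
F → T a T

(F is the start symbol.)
Yes. T → T B with FOLLOW(T) on { 'b' }

Nullable non-terminals: T.
FIRST sets used below: FIRST(T) = { 'b', ε }, FIRST(B) = { 'b' }

T: nullable alternative(s) T → ε; FOLLOW(T) = { $, 'a', 'b' }
  T → ε: FIRST \ {ε} = { } — this is the only nullable alternative, skip
  T → T B: FIRST \ {ε} = { 'b' } — overlaps FOLLOW(T) on { 'b' }: CONFLICT

B, F have no nullable alternative, so no FIRST/FOLLOW check is needed there.

So the grammar has 1 FIRST/FOLLOW conflict (marked CONFLICT above).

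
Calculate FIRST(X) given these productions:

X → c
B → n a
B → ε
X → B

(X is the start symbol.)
{ 'c', 'n', ε }

FIRST sets of the other non-terminals involved (by the same procedure, iterated to a fixed point):
  FIRST(B) = { 'n', ε }

From X → c:
  - c is a terminal: add 'c' and stop
From X → B:
  - B is a non-terminal: add FIRST(B) \ {ε} = { 'n' }
    B is nullable and nothing follows, so the whole right-hand side can vanish: ε ∈ FIRST(X)

Collecting: FIRST(X) = { 'c', 'n', ε }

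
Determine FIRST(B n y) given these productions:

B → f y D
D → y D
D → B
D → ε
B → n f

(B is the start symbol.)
{ 'f', 'n' }

FIRST sets of the non-terminals involved (from the grammar, by fixed-point iteration):
  FIRST(B) = { 'f', 'n' }

To compute FIRST(B n y), process the symbols left to right:
Symbol B is a non-terminal. Add FIRST(B) \ {ε} = { 'f', 'n' }
B is not nullable (ε ∉ FIRST(B)), so stop here.
FIRST(B n y) = { 'f', 'n' }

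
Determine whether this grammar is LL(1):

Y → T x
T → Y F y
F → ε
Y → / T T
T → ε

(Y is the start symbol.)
No. Predict set conflict for Y: { '/' }

Relevant sets:
  FIRST(T) = { '/', 'x', ε }
  FIRST(Y) = { '/', 'x' }
  FOLLOW(T) = { $, '/', 'x', 'y' }

For Y:
  PREDICT(Y → T x) = { '/', 'x' }
  PREDICT(Y → '/' T T) = { '/' }
For T:
  PREDICT(T → Y F y) = { '/', 'x' }
  PREDICT(T → ε) = { $, '/', 'x', 'y' }
F has a single production, so nothing to check there.

Conflict found: Predict set conflict for Y: { '/' }
The grammar is NOT LL(1).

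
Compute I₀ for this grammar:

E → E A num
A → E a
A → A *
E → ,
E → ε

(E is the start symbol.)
{ [E → . ,], [E → . E A num], [E → .], [E' → . E] }

First, augment the grammar with E' → E
I₀ = CLOSURE({ [E' → . E] }):
  [E' → . E] has the dot before E: add [E → . E A num], [E → . ,], [E → .]
No further items can be added.

I₀ = { [E → . ,], [E → . E A num], [E → .], [E' → . E] }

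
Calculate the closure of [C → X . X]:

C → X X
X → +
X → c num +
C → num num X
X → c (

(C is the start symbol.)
To compute CLOSURE, for each item [A → α.Bβ] where B is a non-terminal, add [B → .γ] for all productions B → γ; repeat for the newly added items until nothing changes.

Start with: [C → X . X]
  [C → X . X] has the dot before X: add [X → . +], [X → . c num +], [X → . c (]
No further items can be added.

CLOSURE = { [C → X . X], [X → . +], [X → . c (], [X → . c num +] }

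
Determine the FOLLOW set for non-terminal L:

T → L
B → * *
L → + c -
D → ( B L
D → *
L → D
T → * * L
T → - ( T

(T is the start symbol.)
{ $ }

To compute FOLLOW(L), find every occurrence of L on a right-hand side N → α L β: add FIRST(β) \ {ε}, and if β is empty or nullable also add FOLLOW(N). Iterate to a fixed point.

In T → L: L is at the end, add FOLLOW(T)
In D → ( B L: L is at the end, add FOLLOW(D)
In T → * * L: L is at the end, add FOLLOW(T)

The FOLLOW sets referred to above (computed the same way, to a fixed point):
  FOLLOW(T) = { $ }
  FOLLOW(D) = { $ }

Taking the union: FOLLOW(L) = { $ }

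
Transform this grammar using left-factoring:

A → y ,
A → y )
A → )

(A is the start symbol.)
Left-factoring transforms A → αβ₁ | αβ₂ into A → αA' and A' → β₁ | β₂
(α is the longest common prefix among the alternatives). Repeat until
no nonterminal has two alternatives with a common prefix.

Round 1: A has alternatives sharing prefix 'y'. Introduce A': A → y A'
  Add: A' → ,
  Add: A' → )

No remaining common prefixes — done.

Resulting grammar:
A → y A'
A' → ,
A' → )
A → )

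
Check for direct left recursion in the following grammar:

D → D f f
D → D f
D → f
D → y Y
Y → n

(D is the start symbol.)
Direct left recursion occurs when N → N α for some non-terminal N (the right-hand side begins with the left-hand side itself).

D → D f f: LEFT RECURSIVE (starts with D)
D → D f: LEFT RECURSIVE (starts with D)
D → f: starts with f
D → y Y: starts with y
Y → n: starts with n

The grammar has direct left recursion on: D.

Answer: Yes, D is left-recursive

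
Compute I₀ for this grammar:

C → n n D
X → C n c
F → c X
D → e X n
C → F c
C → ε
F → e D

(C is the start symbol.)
{ [C → . F c], [C → . n n D], [C → .], [C' → . C], [F → . c X], [F → . e D] }

First, augment the grammar with C' → C
I₀ = CLOSURE({ [C' → . C] }):
  [C' → . C] has the dot before C: add [C → . n n D], [C → . F c], [C → .]
  [C → . F c] has the dot before F: add [F → . c X], [F → . e D]
No further items can be added.

I₀ = { [C → . F c], [C → . n n D], [C → .], [C' → . C], [F → . c X], [F → . e D] }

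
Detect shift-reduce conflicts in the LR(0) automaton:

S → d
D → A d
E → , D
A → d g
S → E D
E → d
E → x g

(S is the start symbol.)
Augment with S' → S and build the canonical LR(0) collection (I0 = CLOSURE({[S' → . S]}), then GOTO on every symbol after a dot until no new states appear). It has 13 states:
  I0: { [E → . , D], [E → . d], [E → . x g], [S → . E D], [S → . d], [S' → . S] }  — shift
  I1: { [A → . d g], [D → . A d], [E → , . D] }  — shift
  I2: { [A → . d g], [D → . A d], [S → E . D] }  — shift
  I3: { [S' → S .] }  — accept
  I4: { [E → d .], [S → d .] }  — 2 reduces
  I5: { [E → x . g] }  — shift
  I6: { [E → x g .] }  — reduce
  I7: { [D → A . d] }  — shift
  I8: { [S → E D .] }  — reduce
  I9: { [A → d . g] }  — shift
  I10: { [A → d g .] }  — reduce
  I11: { [D → A d .] }  — reduce
  I12: { [E → , D .] }  — reduce

No state contains both a complete item and a shift item.

Answer: No shift-reduce conflicts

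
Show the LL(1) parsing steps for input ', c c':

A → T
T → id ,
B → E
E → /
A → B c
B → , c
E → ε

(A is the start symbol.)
LL(1) parsing maintains a stack (initially the start symbol over $) and the input. At each step: if the stack top is a terminal, match it against the current input token; if it is a non-terminal N, replace it with the RHS of M[N, lookahead] (the unique production whose predict set contains the lookahead).

Stack is shown with the top on the left.

Stack    Input    Action
------------------------
A $      , c c $  output A → B c
B c $    , c c $  output B → , c
, c c $  , c c $  match ','
c c $    c c $    match 'c'
c $      c $      match 'c'
$        $        accept

The string is accepted.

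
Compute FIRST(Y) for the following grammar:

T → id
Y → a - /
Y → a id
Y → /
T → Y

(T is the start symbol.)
{ '/', 'a' }

From Y → a - /:
  - a is a terminal: add 'a' and stop
From Y → a id:
  - a is a terminal: add 'a' and stop
From Y → /:
  - '/' is a terminal: add '/' and stop

Collecting: FIRST(Y) = { '/', 'a' }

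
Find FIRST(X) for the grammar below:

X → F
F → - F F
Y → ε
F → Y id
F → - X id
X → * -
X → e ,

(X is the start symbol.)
{ '*', '-', 'e', 'id' }

To compute FIRST(X), examine every production with X on the left-hand side, reading each right-hand side left to right until a non-nullable symbol is reached.

FIRST sets of the other non-terminals involved (by the same procedure, iterated to a fixed point):
  FIRST(F) = { '-', 'id' }

From X → F:
  - F is a non-terminal: add FIRST(F) \ {ε} = { '-', 'id' }
    F is not nullable, so stop
From X → * -:
  - '*' is a terminal: add '*' and stop
From X → e ,:
  - e is a terminal: add 'e' and stop

Collecting: FIRST(X) = { '*', '-', 'e', 'id' }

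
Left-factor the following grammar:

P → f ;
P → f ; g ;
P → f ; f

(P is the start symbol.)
P → f ; P'
P' → ε
P' → g ;
P' → f

Left-factoring transforms A → αβ₁ | αβ₂ into A → αA' and A' → β₁ | β₂
(α is the longest common prefix among the alternatives). Repeat until
no nonterminal has two alternatives with a common prefix.

Round 1: P has alternatives sharing prefix 'f ;'. Introduce P': P → f ; P'
  Add: P' → ε
  Add: P' → g ;
  Add: P' → f

No remaining common prefixes — done.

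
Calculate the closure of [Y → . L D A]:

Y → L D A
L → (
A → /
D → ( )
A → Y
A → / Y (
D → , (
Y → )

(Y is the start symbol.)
{ [L → . (], [Y → . L D A] }

Start with: [Y → . L D A]
  [Y → . L D A] has the dot before L: add [L → . (]
No further items can be added.

CLOSURE = { [L → . (], [Y → . L D A] }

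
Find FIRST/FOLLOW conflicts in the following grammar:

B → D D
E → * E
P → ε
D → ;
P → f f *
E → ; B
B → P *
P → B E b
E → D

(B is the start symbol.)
Nullable non-terminals: P.
FIRST sets used below: FIRST(B) = { '*', ';', 'f' }

P: nullable alternative(s) P → ε; FOLLOW(P) = { '*' }
  P → ε: FIRST \ {ε} = { } — this is the only nullable alternative, skip
  P → f f *: FIRST \ {ε} = { 'f' } — disjoint from FOLLOW(P)
  P → B E b: FIRST \ {ε} = { '*', ';', 'f' } — overlaps FOLLOW(P) on { '*' }: CONFLICT

B, D, E have no nullable alternative, so no FIRST/FOLLOW check is needed there.

So the grammar has 1 FIRST/FOLLOW conflict (marked CONFLICT above).

Answer: Yes. P → B E b with FOLLOW(P) on { '*' }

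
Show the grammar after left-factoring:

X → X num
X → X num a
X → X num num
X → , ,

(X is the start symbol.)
X → X num X'
X' → ε
X' → a
X' → num
X → , ,

Left-factoring transforms A → αβ₁ | αβ₂ into A → αA' and A' → β₁ | β₂
(α is the longest common prefix among the alternatives). Repeat until
no nonterminal has two alternatives with a common prefix.

Round 1: X has alternatives sharing prefix 'X num'. Introduce X': X → X num X'
  Add: X' → ε
  Add: X' → a
  Add: X' → num

No remaining common prefixes — done.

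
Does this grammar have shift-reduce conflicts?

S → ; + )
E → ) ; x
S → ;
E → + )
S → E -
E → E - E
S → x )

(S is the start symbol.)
A shift-reduce conflict occurs when an LR(0) state has both:
  - a complete (reduce) item [A → α .] (dot at the end), and
  - a shift item [B → β . c γ] (dot before a terminal).

Augment with S' → S and build the canonical LR(0) collection (I0 = CLOSURE({[S' → . S]}), then GOTO on every symbol after a dot until no new states appear). It has 16 states:
  I0: { [E → . ) ; x], [E → . + )], [E → . E - E], [S → . ; + )], [S → . ;], [S → . E -], [S → . x )], [S' → . S] }  — shift
  I1: { [E → ) . ; x] }  — shift
  I2: { [E → + . )] }  — shift
  I3: { [S → ; . + )], [S → ; .] }  — shift, reduce
  I4: { [E → E . - E], [S → E . -] }  — shift
  I5: { [S' → S .] }  — accept
  I6: { [S → x . )] }  — shift
  I7: { [S → x ) .] }  — reduce
  I8: { [E → . ) ; x], [E → . + )], [E → . E - E], [E → E - . E], [S → E - .] }  — shift, reduce
  I9: { [E → E - E .], [E → E . - E] }  — shift, reduce
  I10: { [E → . ) ; x], [E → . + )], [E → . E - E], [E → E - . E] }  — shift
  I11: { [S → ; + . )] }  — shift
  I12: { [S → ; + ) .] }  — reduce
  I13: { [E → + ) .] }  — reduce
  I14: { [E → ) ; . x] }  — shift
  I15: { [E → ) ; x .] }  — reduce

I3 contains reduce item [S → ; .] and shift item [S → ; . + )] — shift-reduce conflict.
I8 contains reduce item [S → E - .] and shift items [E → . ) ; x], [E → . + )] — shift-reduce conflict.
I9 contains reduce item [E → E - E .] and shift item [E → E . - E] — shift-reduce conflict.

Answer: Yes — I3: [S → ; .] vs [S → ; . + )]; I8: [S → E - .] vs [E → . ) ; x]; I9: [E → E - E .] vs [E → E . - E]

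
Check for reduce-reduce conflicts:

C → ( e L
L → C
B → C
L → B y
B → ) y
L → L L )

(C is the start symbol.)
Yes — I6: [B → C .] vs [L → C .]

A reduce-reduce conflict occurs when an LR(0) state has two complete items [A → α .] and [B → β .] — both call for a reduction, and with no lookahead the parser cannot choose between them.

Augment with C' → C and build the canonical LR(0) collection (I0 = CLOSURE({[C' → . C]}), then GOTO on every symbol after a dot until no new states appear). It has 12 states:
  I0: { [C → . ( e L], [C' → . C] }  — shift
  I1: { [C → ( . e L] }  — shift
  I2: { [C' → C .] }  — accept
  I3: { [B → . ) y], [B → . C], [C → ( e . L], [C → . ( e L], [L → . B y], [L → . C], [L → . L L )] }  — shift
  I4: { [B → ) . y] }  — shift
  I5: { [L → B . y] }  — shift
  I6: { [B → C .], [L → C .] }  — 2 reduces
  I7: { [B → . ) y], [B → . C], [C → ( e L .], [C → . ( e L], [L → . B y], [L → . C], [L → . L L )], [L → L . L )] }  — shift, reduce
  I8: { [B → . ) y], [B → . C], [C → . ( e L], [L → . B y], [L → . C], [L → . L L )], [L → L . L )], [L → L L . )] }  — shift
  I9: { [B → ) . y], [L → L L ) .] }  — shift, reduce
  I10: { [B → ) y .] }  — reduce
  I11: { [L → B y .] }  — reduce

I6 contains complete items [B → C .], [L → C .] — reduce-reduce conflict.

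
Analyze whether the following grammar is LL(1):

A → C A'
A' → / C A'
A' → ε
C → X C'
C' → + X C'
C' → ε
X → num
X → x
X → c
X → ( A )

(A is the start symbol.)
A grammar is LL(1) if for each non-terminal N with multiple productions, the predict sets of those productions are pairwise disjoint, where PREDICT(N → α) = (FIRST(α) \ {ε}) ∪ (FOLLOW(N) if α ⇒* ε).

Relevant sets:
  FOLLOW(A') = { $, ')' }
  FOLLOW(C') = { $, ')', '/' }

For A':
  PREDICT(A' → '/' C A') = { '/' }
  PREDICT(A' → ε) = { $, ')' }
For C':
  PREDICT(C' → '+' X C') = { '+' }
  PREDICT(C' → ε) = { $, ')', '/' }
For X:
  PREDICT(X → num) = { 'num' }
  PREDICT(X → x) = { 'x' }
  PREDICT(X → c) = { 'c' }
  PREDICT(X → '(' A ')') = { '(' }
A, C have a single production, so nothing to check there.

All predict sets are disjoint. The grammar IS LL(1).

Answer: Yes, the grammar is LL(1).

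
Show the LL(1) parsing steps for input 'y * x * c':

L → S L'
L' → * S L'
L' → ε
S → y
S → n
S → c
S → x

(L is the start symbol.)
LL(1) parsing maintains a stack (initially the start symbol over $) and the input. At each step: if the stack top is a terminal, match it against the current input token; if it is a non-terminal N, replace it with the RHS of M[N, lookahead] (the unique production whose predict set contains the lookahead).

Stack is shown with the top on the left.

Stack     Input        Action
-----------------------------
L $       y * x * c $  output L → S L'
S L' $    y * x * c $  output S → y
y L' $    y * x * c $  match 'y'
L' $      * x * c $    output L' → * S L'
* S L' $  * x * c $    match '*'
S L' $    x * c $      output S → x
x L' $    x * c $      match 'x'
L' $      * c $        output L' → * S L'
* S L' $  * c $        match '*'
S L' $    c $          output S → c
c L' $    c $          match 'c'
L' $      $            output L' → ε
$         $            accept

The string is accepted.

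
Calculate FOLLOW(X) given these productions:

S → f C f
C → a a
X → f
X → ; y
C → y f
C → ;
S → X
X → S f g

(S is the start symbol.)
To compute FOLLOW(X), find every occurrence of X on a right-hand side N → α X β: add FIRST(β) \ {ε}, and if β is empty or nullable also add FOLLOW(N). Iterate to a fixed point.

In S → X: X is at the end, add FOLLOW(S)

The FOLLOW sets referred to above (computed the same way, to a fixed point):
  FOLLOW(S) = { $, 'f' }

Taking the union: FOLLOW(X) = { $, 'f' }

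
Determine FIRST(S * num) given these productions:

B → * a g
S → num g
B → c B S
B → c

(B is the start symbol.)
FIRST sets of the non-terminals involved (from the grammar, by fixed-point iteration):
  FIRST(S) = { 'num' }

To compute FIRST(S * num), process the symbols left to right:
Symbol S is a non-terminal. Add FIRST(S) \ {ε} = { 'num' }
S is not nullable (ε ∉ FIRST(S)), so stop here.
FIRST(S * num) = { 'num' }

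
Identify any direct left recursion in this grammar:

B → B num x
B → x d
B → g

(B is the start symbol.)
Yes, B is left-recursive

Direct left recursion occurs when N → N α for some non-terminal N (the right-hand side begins with the left-hand side itself).

B → B num x: LEFT RECURSIVE (starts with B)
B → x d: starts with x
B → g: starts with g

The grammar has direct left recursion on: B.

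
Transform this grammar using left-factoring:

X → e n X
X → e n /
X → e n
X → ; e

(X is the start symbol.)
Left-factoring transforms A → αβ₁ | αβ₂ into A → αA' and A' → β₁ | β₂
(α is the longest common prefix among the alternatives). Repeat until
no nonterminal has two alternatives with a common prefix.

Round 1: X has alternatives sharing prefix 'e n'. Introduce X': X → e n X'
  Add: X' → X
  Add: X' → /
  Add: X' → ε

No remaining common prefixes — done.

Resulting grammar:
X → e n X'
X' → X
X' → /
X' → ε
X → ; e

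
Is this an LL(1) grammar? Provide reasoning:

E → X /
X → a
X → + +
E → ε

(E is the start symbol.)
Relevant sets:
  FIRST(X) = { '+', 'a' }
  FOLLOW(E) = { $ }

For E:
  PREDICT(E → X '/') = { '+', 'a' }
  PREDICT(E → ε) = { $ }
For X:
  PREDICT(X → a) = { 'a' }
  PREDICT(X → '+' '+') = { '+' }

All predict sets are disjoint. The grammar IS LL(1).

Answer: Yes, the grammar is LL(1).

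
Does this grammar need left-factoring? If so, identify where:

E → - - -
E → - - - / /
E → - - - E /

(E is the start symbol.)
Yes, E has productions with common prefix '- - -'

Left-factoring is needed when two productions for the same non-terminal
share a common prefix on the right-hand side.

Productions for E:
  E → - - -
  E → - - - / /
  E → - - - E /

Found common prefix '- - -' in productions for E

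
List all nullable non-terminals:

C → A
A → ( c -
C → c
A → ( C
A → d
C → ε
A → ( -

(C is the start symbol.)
{ 'C' }

ε-productions: C → ε
So C is immediately nullable.
No further non-terminal can be added: every production for the remaining non-terminals contains a terminal or a non-nullable non-terminal.
Nullable = { 'C' }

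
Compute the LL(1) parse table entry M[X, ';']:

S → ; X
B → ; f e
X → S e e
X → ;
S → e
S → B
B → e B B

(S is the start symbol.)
X → S e e, X → ;

To find M[X, ';'], we find productions for X where ';' is in the predict set (PREDICT(N → α) = (FIRST(α) \ {ε}) ∪ (FOLLOW(N) if α ⇒* ε)).

Relevant sets:
  FIRST(S) = { ';', 'e' }

X → S e e: PREDICT = { ';', 'e' }
  ';' is in predict set, so this production goes in M[X, ';']
X → ;: PREDICT = { ';' }
  ';' is in predict set, so this production goes in M[X, ';']

M[X, ';'] = X → S e e, X → ;  (a multiply-defined cell — the grammar is not LL(1))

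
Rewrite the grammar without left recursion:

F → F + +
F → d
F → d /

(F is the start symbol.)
F → d F'
F → d / F'
F' → + + F'
F' → ε

F is directly left-recursive. The standard transformation for
  A → A α₁ | ... | A α_m | β₁ | ... | β_n
is
  A  → β₁ A' | ... | β_n A'
  A' → α₁ A' | ... | α_m A' | ε

F → d becomes F → d F'
F → d / becomes F → d / F'
F → F + + becomes F' → + + F'
Add F' → ε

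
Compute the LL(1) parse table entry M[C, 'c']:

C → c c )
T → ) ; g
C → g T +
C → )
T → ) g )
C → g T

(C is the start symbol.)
To find M[C, 'c'], we find productions for C where 'c' is in the predict set (PREDICT(N → α) = (FIRST(α) \ {ε}) ∪ (FOLLOW(N) if α ⇒* ε)).

C → c c ): PREDICT = { 'c' }
  'c' is in predict set, so this production goes in M[C, 'c']
C → g T +: PREDICT = { 'g' }
C → ): PREDICT = { ')' }
C → g T: PREDICT = { 'g' }

M[C, 'c'] = C → c c )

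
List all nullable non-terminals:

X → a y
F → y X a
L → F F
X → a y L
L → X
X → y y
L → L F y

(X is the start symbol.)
None

A non-terminal is nullable if it can derive ε (the empty string): either it has an ε-production, or it has a production whose right-hand side consists entirely of nullable non-terminals.

There are no ε-productions, so no non-terminal can derive ε.
No non-terminals are nullable.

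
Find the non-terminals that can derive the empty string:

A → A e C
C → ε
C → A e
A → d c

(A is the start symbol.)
ε-productions: C → ε
So C is immediately nullable.
No further non-terminal can be added: every production for the remaining non-terminals contains a terminal or a non-nullable non-terminal.
Nullable = { 'C' }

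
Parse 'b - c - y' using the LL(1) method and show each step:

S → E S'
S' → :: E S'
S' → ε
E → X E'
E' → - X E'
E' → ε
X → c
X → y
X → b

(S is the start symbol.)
LL(1) parsing maintains a stack (initially the start symbol over $) and the input. At each step: if the stack top is a terminal, match it against the current input token; if it is a non-terminal N, replace it with the RHS of M[N, lookahead] (the unique production whose predict set contains the lookahead).

Stack is shown with the top on the left.

Stack        Input        Action
--------------------------------
S $          b - c - y $  output S → E S'
E S' $       b - c - y $  output E → X E'
X E' S' $    b - c - y $  output X → b
b E' S' $    b - c - y $  match 'b'
E' S' $      - c - y $    output E' → - X E'
- X E' S' $  - c - y $    match '-'
X E' S' $    c - y $      output X → c
c E' S' $    c - y $      match 'c'
E' S' $      - y $        output E' → - X E'
- X E' S' $  - y $        match '-'
X E' S' $    y $          output X → y
y E' S' $    y $          match 'y'
E' S' $      $            output E' → ε
S' $         $            output S' → ε
$            $            accept

The string is accepted.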